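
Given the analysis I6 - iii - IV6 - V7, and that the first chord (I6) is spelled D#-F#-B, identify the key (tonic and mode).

B major

The anchor chord is a major triad on B, labeled I6.
If B is scale degree 1 and the mode makes that degree carry a major triad, the tonic is B and the mode is major.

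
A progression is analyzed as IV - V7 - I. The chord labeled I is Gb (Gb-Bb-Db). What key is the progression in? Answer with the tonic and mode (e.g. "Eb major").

Gb major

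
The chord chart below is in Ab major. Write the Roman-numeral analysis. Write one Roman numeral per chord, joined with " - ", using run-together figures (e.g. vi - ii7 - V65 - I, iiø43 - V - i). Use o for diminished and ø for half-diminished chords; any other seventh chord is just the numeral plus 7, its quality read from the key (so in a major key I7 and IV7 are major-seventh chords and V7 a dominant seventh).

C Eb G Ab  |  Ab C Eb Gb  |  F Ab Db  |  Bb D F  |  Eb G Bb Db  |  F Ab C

C-Eb-G-Ab: root Ab is the tonic; major seventh chord there is I65.
Ab-C-Eb-Gb is the secondary dominant of IV (dominant seventh chord on Ab): V7/IV.
F-Ab-Db: root Db is the subdominant; major triad there is IV6.
Bb-D-F: a major triad on Bb, the applied dominant of V → V/V.
Eb-G-Bb-Db has root Eb, degree 5 in Ab major, so V7.
F-Ab-C has root F, degree 6 in Ab major, so vi.

I65 - V7/IV - IV6 - V/V - V7 - vi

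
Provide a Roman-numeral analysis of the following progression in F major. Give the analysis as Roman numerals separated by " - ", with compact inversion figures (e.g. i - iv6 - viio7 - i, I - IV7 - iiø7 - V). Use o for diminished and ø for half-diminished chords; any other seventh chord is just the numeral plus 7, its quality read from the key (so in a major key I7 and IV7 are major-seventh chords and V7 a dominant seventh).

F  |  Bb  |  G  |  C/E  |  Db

I - IV - V/V - V6 - bVI

F: root F is the tonic; major triad there is I.
Bb: major triad on Bb = scale degree 4 → IV.
G is the secondary dominant of V (major triad on G): V/V.
C/E: major triad on C = scale degree 5 → V6.
Db is non-diatonic — bVI, a mixture chord from F minor.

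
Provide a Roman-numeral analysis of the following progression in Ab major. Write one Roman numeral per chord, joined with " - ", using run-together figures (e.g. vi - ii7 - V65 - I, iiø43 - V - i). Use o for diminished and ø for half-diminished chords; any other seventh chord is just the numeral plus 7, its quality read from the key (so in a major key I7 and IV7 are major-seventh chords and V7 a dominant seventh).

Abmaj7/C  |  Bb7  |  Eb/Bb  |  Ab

I65 - V7/V - V64 - I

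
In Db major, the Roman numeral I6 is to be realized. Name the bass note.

F

I in Db major has root Db; the chord is Db-F-Ab.
The figure 6 means first inversion — the third is in the bass.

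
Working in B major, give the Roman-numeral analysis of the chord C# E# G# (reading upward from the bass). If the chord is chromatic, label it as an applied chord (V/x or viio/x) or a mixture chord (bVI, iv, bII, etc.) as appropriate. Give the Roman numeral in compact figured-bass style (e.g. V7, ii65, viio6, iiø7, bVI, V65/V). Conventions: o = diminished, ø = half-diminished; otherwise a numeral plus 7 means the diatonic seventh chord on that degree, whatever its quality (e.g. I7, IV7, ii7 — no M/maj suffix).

V/V

The pitches C#-E#-G# form a major triad rooted on C#.
C# is not a diatonic chord root with this quality in B major, but it lies a perfect fifth above F# (V), so the chord functions as an applied dominant of V.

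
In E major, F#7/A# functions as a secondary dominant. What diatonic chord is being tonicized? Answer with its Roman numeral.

V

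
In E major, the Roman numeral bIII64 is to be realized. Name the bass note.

bIII in E major has root G; the chord is G-B-D.
The figure 64 means second inversion — the fifth is in the bass.

D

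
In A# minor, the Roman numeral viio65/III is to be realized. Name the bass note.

D#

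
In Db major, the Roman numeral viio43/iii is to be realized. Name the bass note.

Bb

The applied chord viio43/iii is rooted on E: E-G-Bb-Db.
The figure 43 means second inversion — the fifth is in the bass.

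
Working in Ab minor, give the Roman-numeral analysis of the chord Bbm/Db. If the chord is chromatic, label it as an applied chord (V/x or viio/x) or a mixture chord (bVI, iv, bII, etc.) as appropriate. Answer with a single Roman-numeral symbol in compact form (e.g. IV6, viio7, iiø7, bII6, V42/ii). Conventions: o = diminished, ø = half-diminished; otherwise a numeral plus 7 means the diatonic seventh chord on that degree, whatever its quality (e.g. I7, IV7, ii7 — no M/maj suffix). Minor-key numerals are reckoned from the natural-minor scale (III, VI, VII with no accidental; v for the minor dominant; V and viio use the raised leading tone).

The pitches Bb-Db-F form a minor triad rooted on Bb.
Bb is the second degree of Ab minor. This is the minor supertonic, borrowed from the parallel major (the Dorian ii).
With Db in the bass the chord is in first inversion, so the figured bass is 6.

ii6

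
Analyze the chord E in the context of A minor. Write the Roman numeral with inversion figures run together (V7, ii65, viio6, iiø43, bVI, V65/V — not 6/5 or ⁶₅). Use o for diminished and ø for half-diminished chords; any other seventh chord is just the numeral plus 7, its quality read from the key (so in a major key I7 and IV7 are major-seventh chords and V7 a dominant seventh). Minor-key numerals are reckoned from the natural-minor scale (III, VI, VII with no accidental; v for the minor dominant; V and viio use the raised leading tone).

V

The pitches E-G#-B form a major triad rooted on E.
E is scale degree 5 in A minor, and a major triad on that degree is written V.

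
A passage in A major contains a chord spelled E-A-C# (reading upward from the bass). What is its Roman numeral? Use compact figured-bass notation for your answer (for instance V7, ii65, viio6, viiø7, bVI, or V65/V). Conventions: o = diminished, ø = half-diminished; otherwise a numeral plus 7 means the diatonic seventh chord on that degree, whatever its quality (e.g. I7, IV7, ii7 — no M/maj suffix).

I64

Stacked in thirds the chord is A-C#-E: a major triad on A.
A is scale degree 1 in A major, and a major triad on that degree is written I.
With E in the bass the chord is in second inversion, so the figured bass is 64.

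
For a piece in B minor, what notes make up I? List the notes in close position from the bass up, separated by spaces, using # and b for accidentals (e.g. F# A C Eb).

B D# F#

I is the major tonic (Picardy third), borrowed from the parallel major. In B minor that root is B.
So the chord is B-D#-F#.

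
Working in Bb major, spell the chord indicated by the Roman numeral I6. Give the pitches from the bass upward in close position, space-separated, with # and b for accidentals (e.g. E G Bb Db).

In Bb major, scale degree 1 is Bb, and the diatonic chord built there is a major triad.
That chord is spelled Bb-D-F.
The figured bass 6 indicates first inversion, placing the third (D) in the bass: D-F-Bb.

D F Bb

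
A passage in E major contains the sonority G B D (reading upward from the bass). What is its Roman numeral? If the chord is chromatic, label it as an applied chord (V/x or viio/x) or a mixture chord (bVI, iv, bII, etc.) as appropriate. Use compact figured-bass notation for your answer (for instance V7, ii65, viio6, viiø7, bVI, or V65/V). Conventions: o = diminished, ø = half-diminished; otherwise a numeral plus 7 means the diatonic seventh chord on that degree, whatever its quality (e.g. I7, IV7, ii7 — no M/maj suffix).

bIII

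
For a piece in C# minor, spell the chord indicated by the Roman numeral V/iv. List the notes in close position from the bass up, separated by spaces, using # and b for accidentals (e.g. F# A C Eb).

C# E# G#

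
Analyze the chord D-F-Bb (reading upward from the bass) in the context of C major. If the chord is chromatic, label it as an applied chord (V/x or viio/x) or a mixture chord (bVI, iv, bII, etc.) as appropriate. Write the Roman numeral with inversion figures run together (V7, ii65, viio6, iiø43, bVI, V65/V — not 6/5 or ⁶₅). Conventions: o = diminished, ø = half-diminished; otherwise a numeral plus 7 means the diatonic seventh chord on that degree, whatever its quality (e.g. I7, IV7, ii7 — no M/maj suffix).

bVII6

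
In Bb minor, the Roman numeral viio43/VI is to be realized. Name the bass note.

The applied chord viio43/VI is rooted on F: F-Ab-Cb-Ebb.
The figure 43 means second inversion — the fifth is in the bass.

Cb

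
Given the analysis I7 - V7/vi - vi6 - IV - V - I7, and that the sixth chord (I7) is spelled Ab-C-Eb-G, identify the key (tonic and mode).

I7 is given as Ab-C-Eb-G — a major seventh chord with root Ab.
If Ab is scale degree 1 and the mode makes that degree carry a major seventh chord, the tonic is Ab and the mode is major.

Ab major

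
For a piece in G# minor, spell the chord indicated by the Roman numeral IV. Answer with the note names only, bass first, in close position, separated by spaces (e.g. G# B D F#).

C# E# G#

IV is the major subdominant, borrowed from the parallel major. In G# minor that root is C#.
So the chord is C#-E#-G#.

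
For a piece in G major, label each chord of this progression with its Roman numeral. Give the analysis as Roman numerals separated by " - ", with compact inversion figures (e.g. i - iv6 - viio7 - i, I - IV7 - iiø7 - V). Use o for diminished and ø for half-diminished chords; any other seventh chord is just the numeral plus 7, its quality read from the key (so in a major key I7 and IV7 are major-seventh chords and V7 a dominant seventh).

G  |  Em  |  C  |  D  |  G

I - vi - IV - V - I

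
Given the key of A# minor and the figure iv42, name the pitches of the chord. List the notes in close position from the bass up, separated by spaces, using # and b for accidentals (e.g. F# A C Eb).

The numeral's case and figure indicate a minor seventh chord. In A# minor its root, scale degree 4, is D#.
Stacking thirds from D# gives D#-F#-A#-C#.
The figured bass 42 indicates third inversion, placing the seventh (C#) in the bass: C#-D#-F#-A#.

C# D# F# A#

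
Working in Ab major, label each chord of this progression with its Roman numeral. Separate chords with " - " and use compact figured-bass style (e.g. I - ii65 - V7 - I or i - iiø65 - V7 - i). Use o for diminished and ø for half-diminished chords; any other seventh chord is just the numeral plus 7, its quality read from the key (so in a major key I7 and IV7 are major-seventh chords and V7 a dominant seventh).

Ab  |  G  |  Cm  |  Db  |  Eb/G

I - V/iii - iii - IV - V6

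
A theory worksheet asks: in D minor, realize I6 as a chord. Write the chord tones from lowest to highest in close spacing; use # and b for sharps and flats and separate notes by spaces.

I6 is the major tonic (Picardy third), borrowed from the parallel major. In D minor that root is D.
So the chord is D-F#-A.
With the 6 figure the chord is in first inversion; from the bass F# upward in close position it reads F#-A-D.

F# A D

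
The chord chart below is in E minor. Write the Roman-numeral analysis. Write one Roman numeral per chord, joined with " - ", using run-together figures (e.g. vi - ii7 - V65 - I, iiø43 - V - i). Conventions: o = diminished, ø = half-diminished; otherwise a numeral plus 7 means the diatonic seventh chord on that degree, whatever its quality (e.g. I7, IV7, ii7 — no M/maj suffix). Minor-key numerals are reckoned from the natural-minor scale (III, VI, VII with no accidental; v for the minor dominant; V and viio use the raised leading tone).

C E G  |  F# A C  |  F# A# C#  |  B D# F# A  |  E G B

VI - iio - V/V - V7 - i

C-E-G: major triad on C = scale degree 6 → VI.
F#-A-C: root F# is the supertonic; diminished triad there is iio.
F#-A#-C#: a major triad on F#, the applied dominant of V → V/V.
B-D#-F#-A has root B, degree 5 in E minor, so V7.
E-G-B: minor triad on E = scale degree 1 → i.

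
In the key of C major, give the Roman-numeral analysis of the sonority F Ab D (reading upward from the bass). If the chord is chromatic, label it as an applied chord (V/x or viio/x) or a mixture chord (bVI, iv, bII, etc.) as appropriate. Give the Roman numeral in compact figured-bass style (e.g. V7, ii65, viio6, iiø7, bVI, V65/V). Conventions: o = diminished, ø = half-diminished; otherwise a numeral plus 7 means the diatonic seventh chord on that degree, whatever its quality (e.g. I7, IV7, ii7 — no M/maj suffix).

iio6

The pitches D-F-Ab form a diminished triad rooted on D.
D is the second degree of C major. This is the diminished supertonic triad, borrowed from the parallel minor.
With F in the bass the chord is in first inversion, so the figured bass is 6.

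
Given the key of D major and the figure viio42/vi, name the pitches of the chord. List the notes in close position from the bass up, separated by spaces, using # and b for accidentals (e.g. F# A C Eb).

viio42/vi is a secondary leading-tone chord. The target vi is B in D major; the applied chord is rooted a semitone below, on A#.
Building a fully diminished seventh chord on A# gives A#-C#-E-G.
With the 42 figure the chord is in third inversion; from the bass G upward in close position it reads G-A#-C#-E.

G A# C# E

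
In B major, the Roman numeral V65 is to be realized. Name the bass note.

A#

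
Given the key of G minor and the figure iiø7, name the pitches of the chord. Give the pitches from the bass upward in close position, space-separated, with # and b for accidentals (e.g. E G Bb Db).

A C Eb G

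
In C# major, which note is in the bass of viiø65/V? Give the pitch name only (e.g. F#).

A#

The applied chord viiø65/V is rooted on F##: F##-A#-C#-E#.
The figure 65 means first inversion — the third is in the bass.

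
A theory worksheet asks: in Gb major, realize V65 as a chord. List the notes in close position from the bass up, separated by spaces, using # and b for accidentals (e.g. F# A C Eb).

F Ab Cb Db

In Gb major, the fifth degree is Db, and the diatonic chord built there is a dominant seventh chord.
That chord is spelled Db-F-Ab-Cb.
The figured bass 65 indicates first inversion, placing the third (F) in the bass: F-Ab-Cb-Db.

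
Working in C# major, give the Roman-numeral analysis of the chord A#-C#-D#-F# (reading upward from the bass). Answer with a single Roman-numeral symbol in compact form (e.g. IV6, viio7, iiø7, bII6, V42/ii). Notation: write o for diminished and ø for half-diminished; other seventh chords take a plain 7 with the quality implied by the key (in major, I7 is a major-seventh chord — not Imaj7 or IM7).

ii43

The pitches D#-F#-A#-C# form a minor seventh chord rooted on D#.
In C# major, D# is the supertonic; the diatonic minor seventh chord there is ii7.
With A# in the bass the chord is in second inversion, so the figured bass is 43.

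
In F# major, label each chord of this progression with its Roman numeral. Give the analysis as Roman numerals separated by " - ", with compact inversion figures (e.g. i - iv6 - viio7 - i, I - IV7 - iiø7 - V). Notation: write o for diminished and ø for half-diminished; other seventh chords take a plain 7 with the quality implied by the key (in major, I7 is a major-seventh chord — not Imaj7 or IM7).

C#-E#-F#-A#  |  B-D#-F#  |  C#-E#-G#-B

I43 - IV - V7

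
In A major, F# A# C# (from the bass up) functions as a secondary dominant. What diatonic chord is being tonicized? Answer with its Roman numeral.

The chord is a major triad on F#.
A dominant resolves down a perfect fifth: F# → B. In A major, B is scale degree 2, i.e. ii.

ii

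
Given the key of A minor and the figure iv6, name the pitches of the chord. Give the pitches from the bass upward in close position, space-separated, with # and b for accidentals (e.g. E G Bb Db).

The numeral's case and figure indicate a minor triad. In A minor its root, scale degree 4, is D.
That chord is spelled D-F-A.
With the 6 figure the chord is in first inversion; from the bass F upward in close position it reads F-A-D.

F A D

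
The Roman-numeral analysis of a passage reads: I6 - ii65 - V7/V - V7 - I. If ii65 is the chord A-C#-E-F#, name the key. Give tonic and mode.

E major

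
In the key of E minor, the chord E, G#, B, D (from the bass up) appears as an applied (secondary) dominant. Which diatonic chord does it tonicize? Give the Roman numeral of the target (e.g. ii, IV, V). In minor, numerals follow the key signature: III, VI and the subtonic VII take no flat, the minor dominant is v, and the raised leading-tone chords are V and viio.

iv

The chord is a dominant seventh chord on E.
A dominant resolves down a perfect fifth: E → A. In E minor, A is scale degree 4, i.e. iv.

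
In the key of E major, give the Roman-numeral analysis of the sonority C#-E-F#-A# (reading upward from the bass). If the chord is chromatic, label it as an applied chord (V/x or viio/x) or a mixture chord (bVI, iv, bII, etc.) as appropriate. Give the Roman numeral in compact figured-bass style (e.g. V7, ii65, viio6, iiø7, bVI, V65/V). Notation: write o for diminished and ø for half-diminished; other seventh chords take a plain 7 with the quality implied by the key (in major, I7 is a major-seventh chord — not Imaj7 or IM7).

The pitches F#-A#-C#-E form a dominant seventh chord rooted on F#.
F# is not a diatonic chord root with this quality in E major, but it lies a perfect fifth above B (V), so the chord functions as an applied dominant of V.
With C# in the bass the chord is in second inversion, so the figured bass is 43.

V43/V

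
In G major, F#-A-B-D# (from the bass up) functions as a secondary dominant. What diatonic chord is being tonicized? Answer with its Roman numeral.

The chord is a dominant seventh chord on B.
A dominant resolves down a perfect fifth: B → E. In G major, E is scale degree 6, i.e. vi.

vi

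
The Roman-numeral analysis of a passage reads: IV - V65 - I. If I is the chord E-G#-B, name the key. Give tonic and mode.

The anchor chord is a major triad on E, labeled I.
If E is scale degree 1 and the mode makes that degree carry a major triad, the tonic is E and the mode is major.

E major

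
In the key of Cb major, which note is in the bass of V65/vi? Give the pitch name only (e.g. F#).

G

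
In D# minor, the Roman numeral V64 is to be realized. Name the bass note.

E#

V in D# minor has root A#; the chord is A#-C##-E#.
The figure 64 means second inversion — the fifth is in the bass.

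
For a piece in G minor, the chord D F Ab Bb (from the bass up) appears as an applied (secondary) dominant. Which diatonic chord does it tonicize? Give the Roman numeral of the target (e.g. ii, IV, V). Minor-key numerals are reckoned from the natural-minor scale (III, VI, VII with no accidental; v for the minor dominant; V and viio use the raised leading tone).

VI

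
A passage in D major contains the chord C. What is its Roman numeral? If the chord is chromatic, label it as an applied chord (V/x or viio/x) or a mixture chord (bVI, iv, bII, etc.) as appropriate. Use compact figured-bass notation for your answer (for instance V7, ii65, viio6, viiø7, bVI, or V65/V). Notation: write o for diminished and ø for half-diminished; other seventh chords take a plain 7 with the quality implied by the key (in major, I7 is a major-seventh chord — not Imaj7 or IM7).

The pitches C-E-G form a major triad rooted on C.
C is the lowered seventh degree of D major (diatonic 7 would be C#). This is a major triad on the lowered seventh degree (the subtonic), borrowed from the parallel minor.

bVII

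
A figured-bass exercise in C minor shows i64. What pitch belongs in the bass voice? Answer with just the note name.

G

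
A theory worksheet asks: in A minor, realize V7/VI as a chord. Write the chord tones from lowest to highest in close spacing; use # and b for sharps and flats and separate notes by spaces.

V7/VI is a secondary dominant — the dominant seventh of VI. VI in A minor is F, so the applied chord's root is C, a perfect fifth above.
Building a dominant seventh chord on C gives C-E-G-Bb.

C E G Bb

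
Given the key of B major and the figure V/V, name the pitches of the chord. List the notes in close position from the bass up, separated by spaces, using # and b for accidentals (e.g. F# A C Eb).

C# E# G#

The slash means an applied dominant: we want the dominant of V. In B major, V is F# major, and its dominant is built on C#.
Building a major triad on C# gives C#-E#-G#.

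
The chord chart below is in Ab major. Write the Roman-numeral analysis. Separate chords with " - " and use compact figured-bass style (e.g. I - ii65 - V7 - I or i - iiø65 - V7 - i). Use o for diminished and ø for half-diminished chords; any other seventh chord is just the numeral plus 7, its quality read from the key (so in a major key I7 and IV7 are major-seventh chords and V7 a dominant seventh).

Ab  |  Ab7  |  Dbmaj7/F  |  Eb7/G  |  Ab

I - V7/IV - IV65 - V65 - I

Ab: root Ab is the tonic; major triad there is I.
Ab7: chromatic; Ab is V of IV, so V7/IV.
Dbmaj7/F: major seventh chord on Db = scale degree 4 → IV65.
Eb7/G has root Eb, degree 5 in Ab major, so V65.
Ab: major triad on Ab = scale degree 1 → I.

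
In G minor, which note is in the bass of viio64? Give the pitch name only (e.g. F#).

viio in G minor has root F#; the chord is F#-A-C.
The figure 64 means second inversion — the fifth is in the bass.

C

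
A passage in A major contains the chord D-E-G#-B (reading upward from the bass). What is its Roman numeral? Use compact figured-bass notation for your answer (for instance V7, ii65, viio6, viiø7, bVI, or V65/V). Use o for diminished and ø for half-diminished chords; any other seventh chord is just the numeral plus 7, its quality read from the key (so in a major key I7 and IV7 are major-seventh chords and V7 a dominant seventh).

The pitches E-G#-B-D form a dominant seventh chord rooted on E.
E is scale degree 5 in A major, and a dominant seventh chord on that degree is written V7.
With D in the bass the chord is in third inversion, so the figured bass is 42.

V42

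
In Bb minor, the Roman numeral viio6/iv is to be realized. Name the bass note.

The applied chord viio6/iv is rooted on D: D-F-Ab.
The figure 6 means first inversion — the third is in the bass.

F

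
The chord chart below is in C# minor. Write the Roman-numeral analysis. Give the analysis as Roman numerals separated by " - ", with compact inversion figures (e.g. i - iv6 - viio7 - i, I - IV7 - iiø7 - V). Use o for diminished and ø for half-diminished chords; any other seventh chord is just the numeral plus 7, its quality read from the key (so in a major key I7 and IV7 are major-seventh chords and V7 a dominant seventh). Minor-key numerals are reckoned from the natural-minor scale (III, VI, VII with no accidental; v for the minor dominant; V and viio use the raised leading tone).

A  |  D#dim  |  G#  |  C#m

VI - iio - V - i

A has root A, degree 6 in C# minor, so VI.
D#dim: diminished triad on D# = scale degree 2 → iio.
G#: major triad on G# = scale degree 5 → V.
C#m: root C# is the tonic; minor triad there is i.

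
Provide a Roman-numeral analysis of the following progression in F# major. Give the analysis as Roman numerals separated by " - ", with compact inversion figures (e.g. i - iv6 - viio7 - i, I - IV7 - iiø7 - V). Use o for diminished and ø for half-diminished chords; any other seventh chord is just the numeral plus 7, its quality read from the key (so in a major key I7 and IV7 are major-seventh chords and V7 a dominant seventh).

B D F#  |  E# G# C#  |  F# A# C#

iv - V6 - I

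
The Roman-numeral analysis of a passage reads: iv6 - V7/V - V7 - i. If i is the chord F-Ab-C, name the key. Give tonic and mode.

F minor

The chord Fm is a minor triad rooted on F; its label is i.
If F is scale degree 1 and the mode makes that degree carry a minor triad, the tonic is F and the mode is minor.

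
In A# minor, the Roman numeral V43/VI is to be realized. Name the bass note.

G#

The applied chord V43/VI is rooted on C#: C#-E#-G#-B.
The figure 43 means second inversion — the fifth is in the bass.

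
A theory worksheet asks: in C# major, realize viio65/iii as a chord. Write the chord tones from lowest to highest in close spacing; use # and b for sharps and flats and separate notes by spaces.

The slash marks an applied leading-tone chord: viio of iii. In C# major, iii is E#, so the leading tone to it is D##, a half step below.
Building a fully diminished seventh chord on D## gives D##-F##-A#-C#.
With the 65 figure the chord is in first inversion; from the bass F## upward in close position it reads F##-A#-C#-D##.

F## A# C# D##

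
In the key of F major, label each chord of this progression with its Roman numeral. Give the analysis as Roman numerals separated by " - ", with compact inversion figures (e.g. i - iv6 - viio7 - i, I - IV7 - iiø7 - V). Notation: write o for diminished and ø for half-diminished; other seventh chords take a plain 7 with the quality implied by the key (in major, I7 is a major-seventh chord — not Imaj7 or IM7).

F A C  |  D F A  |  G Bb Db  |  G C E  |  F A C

I - vi - iio - V64 - I

F-A-C has root F, degree 1 in F major, so I.
D-F-A: root D is the submediant; minor triad there is vi.
G-Bb-Db: diminished triad on G — chromatic; iio (borrowed from the parallel minor).
G-C-E: root C is the dominant; major triad there is V64.
F-A-C: major triad on F = scale degree 1 → I.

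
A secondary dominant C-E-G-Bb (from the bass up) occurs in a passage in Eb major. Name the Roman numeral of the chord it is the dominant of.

ii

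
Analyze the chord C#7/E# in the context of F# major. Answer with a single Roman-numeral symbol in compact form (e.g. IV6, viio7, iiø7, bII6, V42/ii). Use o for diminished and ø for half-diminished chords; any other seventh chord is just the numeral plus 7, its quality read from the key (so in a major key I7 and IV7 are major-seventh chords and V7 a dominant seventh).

The pitches C#-E#-G#-B form a dominant seventh chord rooted on C#.
In F# major, C# is the dominant; the diatonic dominant seventh chord there is V7.
With E# in the bass the chord is in first inversion, so the figured bass is 65.

V65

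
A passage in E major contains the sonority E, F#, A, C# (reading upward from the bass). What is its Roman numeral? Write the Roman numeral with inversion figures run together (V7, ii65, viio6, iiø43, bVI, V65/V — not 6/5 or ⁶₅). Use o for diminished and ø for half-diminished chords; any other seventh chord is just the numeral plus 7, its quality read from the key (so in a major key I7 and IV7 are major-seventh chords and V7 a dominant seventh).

ii42

The pitches F#-A-C#-E form a minor seventh chord rooted on F#.
F# is scale degree 2 in E major, and a minor seventh chord on that degree is written ii7.
With E in the bass the chord is in third inversion, so the figured bass is 42.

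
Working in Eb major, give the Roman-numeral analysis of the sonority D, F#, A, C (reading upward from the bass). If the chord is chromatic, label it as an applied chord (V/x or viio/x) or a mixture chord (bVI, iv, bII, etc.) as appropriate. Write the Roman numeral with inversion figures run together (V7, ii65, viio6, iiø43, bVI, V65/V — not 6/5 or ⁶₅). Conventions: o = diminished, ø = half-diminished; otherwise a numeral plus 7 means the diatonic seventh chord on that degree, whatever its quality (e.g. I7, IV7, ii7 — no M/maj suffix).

V7/iii

Stacked in thirds the chord is D-F#-A-C: a dominant seventh chord on D.
D is not a diatonic chord root with this quality in Eb major, but it lies a perfect fifth above G (iii), so the chord functions as an applied dominant of iii.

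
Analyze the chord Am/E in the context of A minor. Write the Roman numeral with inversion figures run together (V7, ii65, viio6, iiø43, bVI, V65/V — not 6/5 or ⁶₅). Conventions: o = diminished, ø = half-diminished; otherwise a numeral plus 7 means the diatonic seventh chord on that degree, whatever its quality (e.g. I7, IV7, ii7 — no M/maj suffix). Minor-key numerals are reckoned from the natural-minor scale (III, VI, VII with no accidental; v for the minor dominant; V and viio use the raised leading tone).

i64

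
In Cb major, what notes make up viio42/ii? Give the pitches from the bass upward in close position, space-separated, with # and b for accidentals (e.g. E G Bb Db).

Bbb C Eb Gb

The slash marks an applied leading-tone chord: viio of ii. In Cb major, ii is Db, so the leading tone to it is C, a half step below.
Building a fully diminished seventh chord on C gives C-Eb-Gb-Bbb.
The figured bass 42 indicates third inversion, placing the seventh (Bbb) in the bass: Bbb-C-Eb-Gb.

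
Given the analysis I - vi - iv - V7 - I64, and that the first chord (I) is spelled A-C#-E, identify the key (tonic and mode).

A major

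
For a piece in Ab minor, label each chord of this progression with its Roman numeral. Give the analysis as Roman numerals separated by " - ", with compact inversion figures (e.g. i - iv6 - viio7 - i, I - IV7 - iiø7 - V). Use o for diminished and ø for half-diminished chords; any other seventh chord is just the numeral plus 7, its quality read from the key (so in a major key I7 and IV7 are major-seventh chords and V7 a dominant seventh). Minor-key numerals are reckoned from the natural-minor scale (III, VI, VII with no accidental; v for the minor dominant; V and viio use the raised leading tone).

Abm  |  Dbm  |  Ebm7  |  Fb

i - iv - v7 - VI

Abm: root Ab is the tonic; minor triad there is i.
Dbm: root Db is the subdominant; minor triad there is iv.
Ebm7: root Eb is the dominant; minor seventh chord there is v7.
Fb: root Fb is the submediant; major triad there is VI.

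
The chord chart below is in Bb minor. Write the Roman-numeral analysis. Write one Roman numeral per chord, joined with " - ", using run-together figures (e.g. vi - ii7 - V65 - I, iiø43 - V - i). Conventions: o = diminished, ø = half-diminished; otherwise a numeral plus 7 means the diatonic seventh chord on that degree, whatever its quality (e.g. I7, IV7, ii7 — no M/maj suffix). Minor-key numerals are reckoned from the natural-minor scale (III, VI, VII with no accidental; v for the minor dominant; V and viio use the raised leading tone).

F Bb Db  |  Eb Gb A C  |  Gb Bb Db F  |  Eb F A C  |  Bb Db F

F-Bb-Db: root Bb is the tonic; minor triad there is i64.
Eb-Gb-A-C: fully diminished seventh chord on A = scale degree 7 → viio43.
Gb-Bb-Db-F has root Gb, degree 6 in Bb minor, so VI7.
Eb-F-A-C has root F, degree 5 in Bb minor, so V42.
Bb-Db-F: root Bb is the tonic; minor triad there is i.

i64 - viio43 - VI7 - V42 - i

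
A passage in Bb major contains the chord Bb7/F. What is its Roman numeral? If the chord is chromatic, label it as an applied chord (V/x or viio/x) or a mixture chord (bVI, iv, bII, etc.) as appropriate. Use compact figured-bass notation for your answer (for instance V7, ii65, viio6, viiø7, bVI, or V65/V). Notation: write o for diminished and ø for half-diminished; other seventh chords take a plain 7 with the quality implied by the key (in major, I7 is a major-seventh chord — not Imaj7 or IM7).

Stacked in thirds the chord is Bb-D-F-Ab: a dominant seventh chord on Bb.
Bb is not a diatonic chord root with this quality in Bb major, but it lies a perfect fifth above Eb (IV), so the chord functions as an applied dominant of IV.
With F in the bass the chord is in second inversion, so the figured bass is 43.

V43/IV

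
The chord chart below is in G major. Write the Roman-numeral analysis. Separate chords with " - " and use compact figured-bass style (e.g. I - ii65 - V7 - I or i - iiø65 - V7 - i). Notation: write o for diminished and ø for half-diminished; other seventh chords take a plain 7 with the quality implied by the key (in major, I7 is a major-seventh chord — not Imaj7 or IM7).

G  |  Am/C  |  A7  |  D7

G has root G, degree 1 in G major, so I.
Am/C: root A is the supertonic; minor triad there is ii6.
A7 is the secondary dominant of V (dominant seventh chord on A): V7/V.
D7: dominant seventh chord on D = scale degree 5 → V7.

I - ii6 - V7/V - V7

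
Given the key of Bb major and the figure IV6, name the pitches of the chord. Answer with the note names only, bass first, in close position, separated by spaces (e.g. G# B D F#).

In Bb major, scale degree 4 is Eb, and the diatonic chord built there is a major triad.
Stacking thirds from Eb gives Eb-G-Bb.
The figured bass 6 indicates first inversion, placing the third (G) in the bass: G-Bb-Eb.

G Bb Eb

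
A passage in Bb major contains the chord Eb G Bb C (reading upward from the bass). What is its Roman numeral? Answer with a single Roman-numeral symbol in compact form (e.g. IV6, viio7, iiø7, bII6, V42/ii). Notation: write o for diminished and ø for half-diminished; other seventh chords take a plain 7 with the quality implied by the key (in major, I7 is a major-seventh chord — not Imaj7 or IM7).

ii65

Stacked in thirds the chord is C-Eb-G-Bb: a minor seventh chord on C.
C is scale degree 2 in Bb major, and a minor seventh chord on that degree is written ii7.
With Eb in the bass the chord is in first inversion, so the figured bass is 65.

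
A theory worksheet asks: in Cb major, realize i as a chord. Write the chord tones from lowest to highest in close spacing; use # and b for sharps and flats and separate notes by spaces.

Cb Ebb Gb

Scale degree 1 in Cb major is Cb; here the chord built on it is altered to a minor triad. i is the minor tonic, borrowed from the parallel minor.
So the chord is Cb-Ebb-Gb, a minor triad.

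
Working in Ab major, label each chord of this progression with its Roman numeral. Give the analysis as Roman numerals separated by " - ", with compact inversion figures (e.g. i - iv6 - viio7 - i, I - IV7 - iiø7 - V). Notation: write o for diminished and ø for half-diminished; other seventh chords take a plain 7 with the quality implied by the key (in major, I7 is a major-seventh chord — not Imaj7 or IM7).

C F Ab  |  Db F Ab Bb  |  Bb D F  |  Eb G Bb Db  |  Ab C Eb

vi64 - ii65 - V/V - V7 - I

C-F-Ab: root F is the submediant; minor triad there is vi64.
Db-F-Ab-Bb: root Bb is the supertonic; minor seventh chord there is ii65.
Bb-D-F: chromatic; Bb is V of V, so V/V.
Eb-G-Bb-Db: dominant seventh chord on Eb = scale degree 5 → V7.
Ab-C-Eb: major triad on Ab = scale degree 1 → I.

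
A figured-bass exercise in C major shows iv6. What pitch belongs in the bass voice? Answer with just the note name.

Ab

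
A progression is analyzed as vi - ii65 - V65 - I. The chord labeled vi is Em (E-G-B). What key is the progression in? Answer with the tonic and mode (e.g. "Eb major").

The chord Em is a minor triad rooted on E; its label is vi.
If E is scale degree 6 and the mode makes that degree carry a minor triad, the tonic is G and the mode is major.

G major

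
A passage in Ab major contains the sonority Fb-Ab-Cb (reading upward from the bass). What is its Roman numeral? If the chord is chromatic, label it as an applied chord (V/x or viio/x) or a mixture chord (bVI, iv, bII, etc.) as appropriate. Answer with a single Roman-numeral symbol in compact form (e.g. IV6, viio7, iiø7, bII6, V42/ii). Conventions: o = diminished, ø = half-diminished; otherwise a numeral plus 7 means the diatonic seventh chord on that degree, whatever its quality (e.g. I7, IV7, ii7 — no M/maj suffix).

bVI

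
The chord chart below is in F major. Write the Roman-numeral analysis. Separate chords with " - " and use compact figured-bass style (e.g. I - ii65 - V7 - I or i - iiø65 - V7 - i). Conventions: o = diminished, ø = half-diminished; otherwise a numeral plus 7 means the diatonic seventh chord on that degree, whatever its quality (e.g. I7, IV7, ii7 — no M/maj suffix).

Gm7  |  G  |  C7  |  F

ii7 - V/V - V7 - I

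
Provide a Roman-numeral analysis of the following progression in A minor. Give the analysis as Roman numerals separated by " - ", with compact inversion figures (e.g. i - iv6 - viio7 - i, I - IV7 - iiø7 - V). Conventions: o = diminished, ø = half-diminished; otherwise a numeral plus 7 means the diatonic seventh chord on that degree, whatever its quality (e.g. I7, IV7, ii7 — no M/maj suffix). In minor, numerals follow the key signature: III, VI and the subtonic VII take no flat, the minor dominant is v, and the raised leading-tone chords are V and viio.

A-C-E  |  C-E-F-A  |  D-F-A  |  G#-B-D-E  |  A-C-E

A-C-E: root A is the tonic; minor triad there is i.
C-E-F-A: root F is the submediant; major seventh chord there is VI43.
D-F-A has root D, degree 4 in A minor, so iv.
G#-B-D-E: dominant seventh chord on E = scale degree 5 → V65.
A-C-E has root A, degree 1 in A minor, so i.

i - VI43 - iv - V65 - i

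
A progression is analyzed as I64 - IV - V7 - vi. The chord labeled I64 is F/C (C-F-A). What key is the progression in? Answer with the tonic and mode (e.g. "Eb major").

F major

The anchor chord is a major triad on F, labeled I64.
If F is scale degree 1 and the mode makes that degree carry a major triad, the tonic is F and the mode is major.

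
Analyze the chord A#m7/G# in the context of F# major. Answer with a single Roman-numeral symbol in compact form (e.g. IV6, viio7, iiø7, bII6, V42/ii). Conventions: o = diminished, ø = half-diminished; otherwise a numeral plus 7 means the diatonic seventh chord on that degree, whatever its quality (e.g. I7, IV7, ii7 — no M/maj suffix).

Stacked in thirds the chord is A#-C#-E#-G#: a minor seventh chord on A#.
A# is scale degree 3 in F# major, and a minor seventh chord on that degree is written iii7.
With G# in the bass the chord is in third inversion, so the figured bass is 42.

iii42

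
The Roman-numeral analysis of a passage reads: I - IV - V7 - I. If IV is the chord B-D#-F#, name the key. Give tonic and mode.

F# major

The anchor chord is a major triad on B, labeled IV.
IV on B implies B is the subdominant; that puts the tonic at F#, and the uppercase numeral fits major mode.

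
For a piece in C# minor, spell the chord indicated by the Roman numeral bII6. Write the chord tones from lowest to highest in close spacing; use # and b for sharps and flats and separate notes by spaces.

Scale degree 2 in C# minor is D#; lowering it a half step gives D. bII6 is the Neapolitan sixth — a major triad on the lowered second degree, here in its customary first inversion.
So the chord is D-F#-A, a major triad.
With the 6 figure the chord is in first inversion; from the bass F# upward in close position it reads F#-A-D.

F# A D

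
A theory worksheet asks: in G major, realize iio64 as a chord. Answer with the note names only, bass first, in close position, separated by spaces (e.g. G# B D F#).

Eb A C

iio64 is the diminished supertonic triad, borrowed from the parallel minor. In G major that root is A.
So the chord is A-C-Eb.
With the 64 figure the chord is in second inversion; from the bass Eb upward in close position it reads Eb-A-C.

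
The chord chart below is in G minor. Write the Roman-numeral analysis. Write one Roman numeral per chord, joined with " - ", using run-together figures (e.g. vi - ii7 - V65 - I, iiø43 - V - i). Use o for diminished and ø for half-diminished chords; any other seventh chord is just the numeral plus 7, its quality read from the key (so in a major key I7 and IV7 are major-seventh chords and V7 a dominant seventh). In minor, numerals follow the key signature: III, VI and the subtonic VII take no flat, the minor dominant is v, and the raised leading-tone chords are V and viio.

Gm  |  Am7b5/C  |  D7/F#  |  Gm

i - iiø65 - V65 - i

Gm has root G, degree 1 in G minor, so i.
Am7b5/C has root A, degree 2 in G minor, so iiø65.
D7/F#: dominant seventh chord on D = scale degree 5 → V65.
Gm: minor triad on G = scale degree 1 → i.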